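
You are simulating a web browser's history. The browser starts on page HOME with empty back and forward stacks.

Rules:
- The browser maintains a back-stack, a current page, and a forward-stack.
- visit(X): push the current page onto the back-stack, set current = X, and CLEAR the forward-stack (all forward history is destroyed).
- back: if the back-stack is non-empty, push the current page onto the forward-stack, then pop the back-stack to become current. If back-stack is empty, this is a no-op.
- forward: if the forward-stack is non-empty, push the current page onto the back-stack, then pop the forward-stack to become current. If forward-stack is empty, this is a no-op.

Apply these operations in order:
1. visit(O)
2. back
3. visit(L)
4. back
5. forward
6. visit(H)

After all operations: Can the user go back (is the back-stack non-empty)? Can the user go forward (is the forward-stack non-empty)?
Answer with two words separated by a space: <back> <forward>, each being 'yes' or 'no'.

Answer: yes no

Derivation:
After 1 (visit(O)): cur=O back=1 fwd=0
After 2 (back): cur=HOME back=0 fwd=1
After 3 (visit(L)): cur=L back=1 fwd=0
After 4 (back): cur=HOME back=0 fwd=1
After 5 (forward): cur=L back=1 fwd=0
After 6 (visit(H)): cur=H back=2 fwd=0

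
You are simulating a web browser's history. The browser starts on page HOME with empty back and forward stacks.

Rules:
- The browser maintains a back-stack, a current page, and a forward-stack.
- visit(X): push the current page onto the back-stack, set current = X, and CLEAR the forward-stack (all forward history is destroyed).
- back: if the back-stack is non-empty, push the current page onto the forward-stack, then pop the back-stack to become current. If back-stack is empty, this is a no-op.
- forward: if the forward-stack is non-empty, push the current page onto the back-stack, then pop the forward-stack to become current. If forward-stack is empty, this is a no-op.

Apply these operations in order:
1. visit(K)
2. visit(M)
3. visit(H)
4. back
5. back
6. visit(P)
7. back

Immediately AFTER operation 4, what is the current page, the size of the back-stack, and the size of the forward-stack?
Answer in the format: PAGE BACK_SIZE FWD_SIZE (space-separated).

After 1 (visit(K)): cur=K back=1 fwd=0
After 2 (visit(M)): cur=M back=2 fwd=0
After 3 (visit(H)): cur=H back=3 fwd=0
After 4 (back): cur=M back=2 fwd=1

M 2 1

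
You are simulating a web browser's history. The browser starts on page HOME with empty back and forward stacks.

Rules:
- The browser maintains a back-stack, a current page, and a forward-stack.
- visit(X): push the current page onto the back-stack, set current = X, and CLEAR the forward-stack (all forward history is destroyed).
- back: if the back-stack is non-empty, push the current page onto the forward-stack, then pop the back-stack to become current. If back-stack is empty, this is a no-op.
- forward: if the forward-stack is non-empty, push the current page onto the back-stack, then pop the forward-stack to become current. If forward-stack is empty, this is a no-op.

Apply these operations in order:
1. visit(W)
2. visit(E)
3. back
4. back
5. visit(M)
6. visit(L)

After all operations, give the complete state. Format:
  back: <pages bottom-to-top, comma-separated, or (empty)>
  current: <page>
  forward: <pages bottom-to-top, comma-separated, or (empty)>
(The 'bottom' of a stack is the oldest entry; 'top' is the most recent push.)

Answer: back: HOME,M
current: L
forward: (empty)

Derivation:
After 1 (visit(W)): cur=W back=1 fwd=0
After 2 (visit(E)): cur=E back=2 fwd=0
After 3 (back): cur=W back=1 fwd=1
After 4 (back): cur=HOME back=0 fwd=2
After 5 (visit(M)): cur=M back=1 fwd=0
After 6 (visit(L)): cur=L back=2 fwd=0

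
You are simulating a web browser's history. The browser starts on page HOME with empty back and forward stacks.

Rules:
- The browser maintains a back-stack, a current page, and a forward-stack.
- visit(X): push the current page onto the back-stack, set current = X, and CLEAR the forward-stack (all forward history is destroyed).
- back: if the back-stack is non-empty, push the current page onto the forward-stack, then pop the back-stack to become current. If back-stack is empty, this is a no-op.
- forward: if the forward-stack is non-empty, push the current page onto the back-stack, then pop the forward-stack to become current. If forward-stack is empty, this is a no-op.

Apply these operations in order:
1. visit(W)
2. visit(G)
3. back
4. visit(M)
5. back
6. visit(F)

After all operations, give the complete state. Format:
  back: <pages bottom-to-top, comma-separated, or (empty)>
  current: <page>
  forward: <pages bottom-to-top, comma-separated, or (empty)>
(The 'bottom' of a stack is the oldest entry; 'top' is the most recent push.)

After 1 (visit(W)): cur=W back=1 fwd=0
After 2 (visit(G)): cur=G back=2 fwd=0
After 3 (back): cur=W back=1 fwd=1
After 4 (visit(M)): cur=M back=2 fwd=0
After 5 (back): cur=W back=1 fwd=1
After 6 (visit(F)): cur=F back=2 fwd=0

Answer: back: HOME,W
current: F
forward: (empty)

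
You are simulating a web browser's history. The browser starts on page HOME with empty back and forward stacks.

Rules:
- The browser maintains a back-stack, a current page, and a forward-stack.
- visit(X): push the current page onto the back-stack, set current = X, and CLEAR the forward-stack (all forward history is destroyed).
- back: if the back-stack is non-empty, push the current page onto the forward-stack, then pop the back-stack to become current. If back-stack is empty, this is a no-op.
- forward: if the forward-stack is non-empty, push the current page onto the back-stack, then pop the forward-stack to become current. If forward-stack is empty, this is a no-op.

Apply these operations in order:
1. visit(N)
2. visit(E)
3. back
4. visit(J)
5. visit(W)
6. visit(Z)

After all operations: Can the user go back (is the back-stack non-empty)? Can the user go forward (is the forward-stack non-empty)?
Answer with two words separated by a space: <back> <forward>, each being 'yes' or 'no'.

After 1 (visit(N)): cur=N back=1 fwd=0
After 2 (visit(E)): cur=E back=2 fwd=0
After 3 (back): cur=N back=1 fwd=1
After 4 (visit(J)): cur=J back=2 fwd=0
After 5 (visit(W)): cur=W back=3 fwd=0
After 6 (visit(Z)): cur=Z back=4 fwd=0

Answer: yes no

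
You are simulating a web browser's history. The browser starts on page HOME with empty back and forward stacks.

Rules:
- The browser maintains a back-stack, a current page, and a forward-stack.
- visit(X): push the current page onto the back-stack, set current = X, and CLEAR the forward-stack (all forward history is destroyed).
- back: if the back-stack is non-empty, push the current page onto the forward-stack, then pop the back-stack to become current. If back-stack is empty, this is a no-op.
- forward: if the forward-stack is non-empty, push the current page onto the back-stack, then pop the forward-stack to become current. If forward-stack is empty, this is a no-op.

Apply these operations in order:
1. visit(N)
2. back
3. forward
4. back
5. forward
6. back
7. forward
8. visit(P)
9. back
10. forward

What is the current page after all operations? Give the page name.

Answer: P

Derivation:
After 1 (visit(N)): cur=N back=1 fwd=0
After 2 (back): cur=HOME back=0 fwd=1
After 3 (forward): cur=N back=1 fwd=0
After 4 (back): cur=HOME back=0 fwd=1
After 5 (forward): cur=N back=1 fwd=0
After 6 (back): cur=HOME back=0 fwd=1
After 7 (forward): cur=N back=1 fwd=0
After 8 (visit(P)): cur=P back=2 fwd=0
After 9 (back): cur=N back=1 fwd=1
After 10 (forward): cur=P back=2 fwd=0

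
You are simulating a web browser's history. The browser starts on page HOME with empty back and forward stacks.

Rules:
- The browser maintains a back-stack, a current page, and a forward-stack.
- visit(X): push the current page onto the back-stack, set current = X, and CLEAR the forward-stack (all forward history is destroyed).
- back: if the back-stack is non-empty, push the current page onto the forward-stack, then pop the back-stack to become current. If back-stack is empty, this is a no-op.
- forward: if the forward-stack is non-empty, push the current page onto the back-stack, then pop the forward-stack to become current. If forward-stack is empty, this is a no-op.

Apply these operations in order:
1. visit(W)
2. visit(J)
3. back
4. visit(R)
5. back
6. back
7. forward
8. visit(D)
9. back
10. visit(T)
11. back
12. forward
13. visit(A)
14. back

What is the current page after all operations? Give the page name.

After 1 (visit(W)): cur=W back=1 fwd=0
After 2 (visit(J)): cur=J back=2 fwd=0
After 3 (back): cur=W back=1 fwd=1
After 4 (visit(R)): cur=R back=2 fwd=0
After 5 (back): cur=W back=1 fwd=1
After 6 (back): cur=HOME back=0 fwd=2
After 7 (forward): cur=W back=1 fwd=1
After 8 (visit(D)): cur=D back=2 fwd=0
After 9 (back): cur=W back=1 fwd=1
After 10 (visit(T)): cur=T back=2 fwd=0
After 11 (back): cur=W back=1 fwd=1
After 12 (forward): cur=T back=2 fwd=0
After 13 (visit(A)): cur=A back=3 fwd=0
After 14 (back): cur=T back=2 fwd=1

Answer: T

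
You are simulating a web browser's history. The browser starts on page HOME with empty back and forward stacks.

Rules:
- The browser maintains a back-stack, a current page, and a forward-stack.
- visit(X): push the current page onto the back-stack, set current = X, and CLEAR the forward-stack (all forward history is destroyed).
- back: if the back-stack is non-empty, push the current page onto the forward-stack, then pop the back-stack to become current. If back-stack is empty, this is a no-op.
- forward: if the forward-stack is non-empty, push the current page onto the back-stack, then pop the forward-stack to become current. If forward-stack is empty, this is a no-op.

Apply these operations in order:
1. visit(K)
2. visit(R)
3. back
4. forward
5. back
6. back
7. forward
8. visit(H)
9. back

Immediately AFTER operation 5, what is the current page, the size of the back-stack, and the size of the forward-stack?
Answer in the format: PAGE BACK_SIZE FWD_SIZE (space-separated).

After 1 (visit(K)): cur=K back=1 fwd=0
After 2 (visit(R)): cur=R back=2 fwd=0
After 3 (back): cur=K back=1 fwd=1
After 4 (forward): cur=R back=2 fwd=0
After 5 (back): cur=K back=1 fwd=1

K 1 1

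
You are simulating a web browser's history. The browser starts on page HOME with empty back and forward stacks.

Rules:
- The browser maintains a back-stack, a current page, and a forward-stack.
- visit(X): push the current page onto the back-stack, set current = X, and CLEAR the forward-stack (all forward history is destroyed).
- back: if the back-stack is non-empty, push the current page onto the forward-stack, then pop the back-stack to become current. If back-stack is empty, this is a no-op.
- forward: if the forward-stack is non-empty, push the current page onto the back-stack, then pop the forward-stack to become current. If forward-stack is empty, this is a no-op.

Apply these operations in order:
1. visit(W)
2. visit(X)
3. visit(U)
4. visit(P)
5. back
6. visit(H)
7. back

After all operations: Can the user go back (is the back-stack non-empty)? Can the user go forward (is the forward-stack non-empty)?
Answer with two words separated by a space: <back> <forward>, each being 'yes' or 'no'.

Answer: yes yes

Derivation:
After 1 (visit(W)): cur=W back=1 fwd=0
After 2 (visit(X)): cur=X back=2 fwd=0
After 3 (visit(U)): cur=U back=3 fwd=0
After 4 (visit(P)): cur=P back=4 fwd=0
After 5 (back): cur=U back=3 fwd=1
After 6 (visit(H)): cur=H back=4 fwd=0
After 7 (back): cur=U back=3 fwd=1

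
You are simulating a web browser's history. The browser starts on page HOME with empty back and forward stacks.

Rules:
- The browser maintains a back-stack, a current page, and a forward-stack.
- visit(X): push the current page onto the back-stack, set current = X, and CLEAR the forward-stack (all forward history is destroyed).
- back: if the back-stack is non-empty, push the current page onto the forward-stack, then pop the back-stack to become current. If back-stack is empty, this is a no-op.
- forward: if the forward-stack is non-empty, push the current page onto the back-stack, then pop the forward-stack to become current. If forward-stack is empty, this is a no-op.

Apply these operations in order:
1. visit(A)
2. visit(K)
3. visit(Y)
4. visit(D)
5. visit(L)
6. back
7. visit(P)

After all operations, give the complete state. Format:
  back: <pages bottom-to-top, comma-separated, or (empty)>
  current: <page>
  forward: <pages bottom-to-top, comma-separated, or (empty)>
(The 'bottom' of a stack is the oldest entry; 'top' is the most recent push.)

Answer: back: HOME,A,K,Y,D
current: P
forward: (empty)

Derivation:
After 1 (visit(A)): cur=A back=1 fwd=0
After 2 (visit(K)): cur=K back=2 fwd=0
After 3 (visit(Y)): cur=Y back=3 fwd=0
After 4 (visit(D)): cur=D back=4 fwd=0
After 5 (visit(L)): cur=L back=5 fwd=0
After 6 (back): cur=D back=4 fwd=1
After 7 (visit(P)): cur=P back=5 fwd=0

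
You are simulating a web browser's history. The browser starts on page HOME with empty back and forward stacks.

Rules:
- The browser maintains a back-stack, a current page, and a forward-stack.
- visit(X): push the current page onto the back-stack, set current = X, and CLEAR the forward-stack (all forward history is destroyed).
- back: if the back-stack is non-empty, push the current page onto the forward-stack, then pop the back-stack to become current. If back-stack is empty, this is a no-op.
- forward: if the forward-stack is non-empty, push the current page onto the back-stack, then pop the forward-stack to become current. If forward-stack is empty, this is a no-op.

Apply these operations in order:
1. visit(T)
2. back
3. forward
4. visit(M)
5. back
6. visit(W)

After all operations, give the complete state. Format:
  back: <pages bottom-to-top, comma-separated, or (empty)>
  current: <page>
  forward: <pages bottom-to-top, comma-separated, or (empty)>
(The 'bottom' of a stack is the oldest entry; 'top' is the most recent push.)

Answer: back: HOME,T
current: W
forward: (empty)

Derivation:
After 1 (visit(T)): cur=T back=1 fwd=0
After 2 (back): cur=HOME back=0 fwd=1
After 3 (forward): cur=T back=1 fwd=0
After 4 (visit(M)): cur=M back=2 fwd=0
After 5 (back): cur=T back=1 fwd=1
After 6 (visit(W)): cur=W back=2 fwd=0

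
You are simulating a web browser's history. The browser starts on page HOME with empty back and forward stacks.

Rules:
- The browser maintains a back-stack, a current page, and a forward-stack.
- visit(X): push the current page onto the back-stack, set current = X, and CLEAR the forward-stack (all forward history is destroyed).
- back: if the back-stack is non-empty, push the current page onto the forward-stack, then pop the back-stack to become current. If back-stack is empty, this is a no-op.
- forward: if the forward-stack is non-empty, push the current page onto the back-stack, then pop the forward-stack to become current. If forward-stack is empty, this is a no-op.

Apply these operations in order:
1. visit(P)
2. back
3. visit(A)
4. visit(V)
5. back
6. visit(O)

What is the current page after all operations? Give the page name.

Answer: O

Derivation:
After 1 (visit(P)): cur=P back=1 fwd=0
After 2 (back): cur=HOME back=0 fwd=1
After 3 (visit(A)): cur=A back=1 fwd=0
After 4 (visit(V)): cur=V back=2 fwd=0
After 5 (back): cur=A back=1 fwd=1
After 6 (visit(O)): cur=O back=2 fwd=0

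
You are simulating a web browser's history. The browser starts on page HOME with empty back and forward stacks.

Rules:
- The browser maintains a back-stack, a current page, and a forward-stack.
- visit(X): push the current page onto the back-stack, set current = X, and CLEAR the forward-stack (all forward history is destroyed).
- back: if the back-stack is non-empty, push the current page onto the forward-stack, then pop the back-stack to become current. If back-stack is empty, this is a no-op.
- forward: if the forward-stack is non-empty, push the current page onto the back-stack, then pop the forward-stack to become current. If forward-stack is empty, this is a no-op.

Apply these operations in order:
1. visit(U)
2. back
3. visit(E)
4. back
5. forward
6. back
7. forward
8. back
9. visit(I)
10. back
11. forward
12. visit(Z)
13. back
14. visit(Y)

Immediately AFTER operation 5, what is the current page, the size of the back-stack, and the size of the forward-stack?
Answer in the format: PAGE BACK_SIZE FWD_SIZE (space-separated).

After 1 (visit(U)): cur=U back=1 fwd=0
After 2 (back): cur=HOME back=0 fwd=1
After 3 (visit(E)): cur=E back=1 fwd=0
After 4 (back): cur=HOME back=0 fwd=1
After 5 (forward): cur=E back=1 fwd=0

E 1 0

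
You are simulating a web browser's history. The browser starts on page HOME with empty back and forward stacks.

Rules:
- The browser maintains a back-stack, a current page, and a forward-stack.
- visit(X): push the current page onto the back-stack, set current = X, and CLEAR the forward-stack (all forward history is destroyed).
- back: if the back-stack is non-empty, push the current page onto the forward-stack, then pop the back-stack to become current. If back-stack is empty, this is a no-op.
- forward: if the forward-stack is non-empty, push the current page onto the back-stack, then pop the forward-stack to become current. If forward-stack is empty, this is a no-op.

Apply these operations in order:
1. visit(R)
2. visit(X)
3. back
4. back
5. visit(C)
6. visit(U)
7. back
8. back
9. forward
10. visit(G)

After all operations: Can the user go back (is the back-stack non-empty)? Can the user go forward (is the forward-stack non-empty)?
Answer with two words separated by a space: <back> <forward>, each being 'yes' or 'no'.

Answer: yes no

Derivation:
After 1 (visit(R)): cur=R back=1 fwd=0
After 2 (visit(X)): cur=X back=2 fwd=0
After 3 (back): cur=R back=1 fwd=1
After 4 (back): cur=HOME back=0 fwd=2
After 5 (visit(C)): cur=C back=1 fwd=0
After 6 (visit(U)): cur=U back=2 fwd=0
After 7 (back): cur=C back=1 fwd=1
After 8 (back): cur=HOME back=0 fwd=2
After 9 (forward): cur=C back=1 fwd=1
After 10 (visit(G)): cur=G back=2 fwd=0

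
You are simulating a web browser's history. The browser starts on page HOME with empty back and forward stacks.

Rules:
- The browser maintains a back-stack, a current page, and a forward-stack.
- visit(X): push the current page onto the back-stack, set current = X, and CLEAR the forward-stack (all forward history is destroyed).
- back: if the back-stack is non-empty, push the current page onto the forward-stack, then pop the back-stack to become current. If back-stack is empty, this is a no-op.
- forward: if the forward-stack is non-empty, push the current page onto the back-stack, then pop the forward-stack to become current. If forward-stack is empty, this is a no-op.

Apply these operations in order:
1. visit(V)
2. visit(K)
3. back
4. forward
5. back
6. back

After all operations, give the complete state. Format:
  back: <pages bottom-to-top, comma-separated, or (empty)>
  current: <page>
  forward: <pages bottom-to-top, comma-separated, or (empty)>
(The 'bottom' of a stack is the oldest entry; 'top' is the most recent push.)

After 1 (visit(V)): cur=V back=1 fwd=0
After 2 (visit(K)): cur=K back=2 fwd=0
After 3 (back): cur=V back=1 fwd=1
After 4 (forward): cur=K back=2 fwd=0
After 5 (back): cur=V back=1 fwd=1
After 6 (back): cur=HOME back=0 fwd=2

Answer: back: (empty)
current: HOME
forward: K,V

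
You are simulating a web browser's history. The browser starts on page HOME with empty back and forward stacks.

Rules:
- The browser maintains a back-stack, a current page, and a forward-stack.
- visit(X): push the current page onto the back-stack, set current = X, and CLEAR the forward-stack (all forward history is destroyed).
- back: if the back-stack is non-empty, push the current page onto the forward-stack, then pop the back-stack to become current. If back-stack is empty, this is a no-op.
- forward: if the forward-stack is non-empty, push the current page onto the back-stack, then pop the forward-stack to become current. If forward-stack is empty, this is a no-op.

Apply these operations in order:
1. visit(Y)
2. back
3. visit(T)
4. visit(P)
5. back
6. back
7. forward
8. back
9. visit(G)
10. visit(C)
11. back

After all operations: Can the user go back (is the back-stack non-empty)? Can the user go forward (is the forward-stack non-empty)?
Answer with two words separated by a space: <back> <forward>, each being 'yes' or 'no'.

Answer: yes yes

Derivation:
After 1 (visit(Y)): cur=Y back=1 fwd=0
After 2 (back): cur=HOME back=0 fwd=1
After 3 (visit(T)): cur=T back=1 fwd=0
After 4 (visit(P)): cur=P back=2 fwd=0
After 5 (back): cur=T back=1 fwd=1
After 6 (back): cur=HOME back=0 fwd=2
After 7 (forward): cur=T back=1 fwd=1
After 8 (back): cur=HOME back=0 fwd=2
After 9 (visit(G)): cur=G back=1 fwd=0
After 10 (visit(C)): cur=C back=2 fwd=0
After 11 (back): cur=G back=1 fwd=1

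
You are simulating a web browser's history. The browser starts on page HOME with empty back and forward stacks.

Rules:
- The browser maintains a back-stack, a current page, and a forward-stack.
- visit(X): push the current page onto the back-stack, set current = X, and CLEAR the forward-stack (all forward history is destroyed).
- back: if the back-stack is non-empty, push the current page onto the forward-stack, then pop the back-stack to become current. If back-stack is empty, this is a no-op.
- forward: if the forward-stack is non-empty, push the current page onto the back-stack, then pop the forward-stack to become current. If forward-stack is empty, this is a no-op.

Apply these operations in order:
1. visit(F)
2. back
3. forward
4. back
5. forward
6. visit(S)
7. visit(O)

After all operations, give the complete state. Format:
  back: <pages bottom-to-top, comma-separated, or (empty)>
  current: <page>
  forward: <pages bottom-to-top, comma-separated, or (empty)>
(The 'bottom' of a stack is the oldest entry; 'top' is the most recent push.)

Answer: back: HOME,F,S
current: O
forward: (empty)

Derivation:
After 1 (visit(F)): cur=F back=1 fwd=0
After 2 (back): cur=HOME back=0 fwd=1
After 3 (forward): cur=F back=1 fwd=0
After 4 (back): cur=HOME back=0 fwd=1
After 5 (forward): cur=F back=1 fwd=0
After 6 (visit(S)): cur=S back=2 fwd=0
After 7 (visit(O)): cur=O back=3 fwd=0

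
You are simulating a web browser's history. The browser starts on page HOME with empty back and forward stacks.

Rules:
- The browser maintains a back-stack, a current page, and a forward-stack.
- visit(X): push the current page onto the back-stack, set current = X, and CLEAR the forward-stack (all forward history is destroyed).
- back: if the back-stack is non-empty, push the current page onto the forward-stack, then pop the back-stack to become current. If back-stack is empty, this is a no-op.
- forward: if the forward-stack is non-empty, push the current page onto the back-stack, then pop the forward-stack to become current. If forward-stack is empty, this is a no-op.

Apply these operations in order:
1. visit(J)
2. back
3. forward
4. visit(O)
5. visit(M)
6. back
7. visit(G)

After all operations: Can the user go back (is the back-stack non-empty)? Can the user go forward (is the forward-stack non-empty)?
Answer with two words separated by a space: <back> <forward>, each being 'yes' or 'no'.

After 1 (visit(J)): cur=J back=1 fwd=0
After 2 (back): cur=HOME back=0 fwd=1
After 3 (forward): cur=J back=1 fwd=0
After 4 (visit(O)): cur=O back=2 fwd=0
After 5 (visit(M)): cur=M back=3 fwd=0
After 6 (back): cur=O back=2 fwd=1
After 7 (visit(G)): cur=G back=3 fwd=0

Answer: yes no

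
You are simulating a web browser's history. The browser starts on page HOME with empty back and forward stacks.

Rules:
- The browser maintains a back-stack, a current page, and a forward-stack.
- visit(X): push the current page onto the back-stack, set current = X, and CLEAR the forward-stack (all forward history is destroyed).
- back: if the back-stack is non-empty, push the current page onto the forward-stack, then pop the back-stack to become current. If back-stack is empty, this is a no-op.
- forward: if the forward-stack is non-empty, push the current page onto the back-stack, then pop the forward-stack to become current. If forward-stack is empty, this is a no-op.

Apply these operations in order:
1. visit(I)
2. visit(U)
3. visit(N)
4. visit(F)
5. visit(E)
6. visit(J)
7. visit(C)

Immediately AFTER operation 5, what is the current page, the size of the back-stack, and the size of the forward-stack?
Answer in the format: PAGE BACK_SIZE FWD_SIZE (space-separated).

After 1 (visit(I)): cur=I back=1 fwd=0
After 2 (visit(U)): cur=U back=2 fwd=0
After 3 (visit(N)): cur=N back=3 fwd=0
After 4 (visit(F)): cur=F back=4 fwd=0
After 5 (visit(E)): cur=E back=5 fwd=0

E 5 0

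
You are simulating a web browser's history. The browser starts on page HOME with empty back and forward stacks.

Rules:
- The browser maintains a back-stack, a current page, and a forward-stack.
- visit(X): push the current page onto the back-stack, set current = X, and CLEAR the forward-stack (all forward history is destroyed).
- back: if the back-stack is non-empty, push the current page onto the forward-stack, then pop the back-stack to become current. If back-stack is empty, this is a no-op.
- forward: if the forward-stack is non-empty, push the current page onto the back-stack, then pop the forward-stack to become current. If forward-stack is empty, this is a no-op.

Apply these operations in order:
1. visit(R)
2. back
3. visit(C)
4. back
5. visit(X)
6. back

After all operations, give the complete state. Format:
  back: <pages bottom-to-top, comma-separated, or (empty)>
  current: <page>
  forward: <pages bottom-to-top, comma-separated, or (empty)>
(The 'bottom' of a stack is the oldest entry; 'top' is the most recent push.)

After 1 (visit(R)): cur=R back=1 fwd=0
After 2 (back): cur=HOME back=0 fwd=1
After 3 (visit(C)): cur=C back=1 fwd=0
After 4 (back): cur=HOME back=0 fwd=1
After 5 (visit(X)): cur=X back=1 fwd=0
After 6 (back): cur=HOME back=0 fwd=1

Answer: back: (empty)
current: HOME
forward: X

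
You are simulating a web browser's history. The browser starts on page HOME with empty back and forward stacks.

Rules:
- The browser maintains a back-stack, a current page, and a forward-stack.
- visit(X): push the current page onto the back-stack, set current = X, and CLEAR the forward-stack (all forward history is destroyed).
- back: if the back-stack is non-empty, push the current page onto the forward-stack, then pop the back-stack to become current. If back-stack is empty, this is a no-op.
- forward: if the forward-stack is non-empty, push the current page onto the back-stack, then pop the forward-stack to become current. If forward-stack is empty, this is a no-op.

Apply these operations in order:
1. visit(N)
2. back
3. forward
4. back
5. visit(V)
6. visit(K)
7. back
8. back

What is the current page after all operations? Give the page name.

After 1 (visit(N)): cur=N back=1 fwd=0
After 2 (back): cur=HOME back=0 fwd=1
After 3 (forward): cur=N back=1 fwd=0
After 4 (back): cur=HOME back=0 fwd=1
After 5 (visit(V)): cur=V back=1 fwd=0
After 6 (visit(K)): cur=K back=2 fwd=0
After 7 (back): cur=V back=1 fwd=1
After 8 (back): cur=HOME back=0 fwd=2

Answer: HOME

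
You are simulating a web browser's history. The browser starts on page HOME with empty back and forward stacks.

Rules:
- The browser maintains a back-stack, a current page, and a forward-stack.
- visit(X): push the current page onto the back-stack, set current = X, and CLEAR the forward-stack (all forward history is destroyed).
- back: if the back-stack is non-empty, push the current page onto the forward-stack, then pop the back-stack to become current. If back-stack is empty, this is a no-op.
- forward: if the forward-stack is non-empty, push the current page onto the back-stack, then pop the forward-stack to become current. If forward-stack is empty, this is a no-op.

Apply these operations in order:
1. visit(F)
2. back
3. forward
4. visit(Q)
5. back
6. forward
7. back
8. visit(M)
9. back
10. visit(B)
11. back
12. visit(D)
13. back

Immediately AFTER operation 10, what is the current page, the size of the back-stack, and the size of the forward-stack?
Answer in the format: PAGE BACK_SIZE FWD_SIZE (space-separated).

After 1 (visit(F)): cur=F back=1 fwd=0
After 2 (back): cur=HOME back=0 fwd=1
After 3 (forward): cur=F back=1 fwd=0
After 4 (visit(Q)): cur=Q back=2 fwd=0
After 5 (back): cur=F back=1 fwd=1
After 6 (forward): cur=Q back=2 fwd=0
After 7 (back): cur=F back=1 fwd=1
After 8 (visit(M)): cur=M back=2 fwd=0
After 9 (back): cur=F back=1 fwd=1
After 10 (visit(B)): cur=B back=2 fwd=0

B 2 0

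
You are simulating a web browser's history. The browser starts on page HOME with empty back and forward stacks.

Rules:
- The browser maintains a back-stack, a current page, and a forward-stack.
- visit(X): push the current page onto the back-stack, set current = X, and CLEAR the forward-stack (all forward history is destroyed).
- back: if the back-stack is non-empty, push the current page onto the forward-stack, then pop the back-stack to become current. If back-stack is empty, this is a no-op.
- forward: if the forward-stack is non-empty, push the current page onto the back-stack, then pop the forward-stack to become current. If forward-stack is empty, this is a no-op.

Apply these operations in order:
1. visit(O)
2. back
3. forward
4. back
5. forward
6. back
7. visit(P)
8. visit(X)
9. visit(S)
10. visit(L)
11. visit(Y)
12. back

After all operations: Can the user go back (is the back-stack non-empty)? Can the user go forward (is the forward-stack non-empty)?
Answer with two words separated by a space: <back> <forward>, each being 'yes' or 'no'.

After 1 (visit(O)): cur=O back=1 fwd=0
After 2 (back): cur=HOME back=0 fwd=1
After 3 (forward): cur=O back=1 fwd=0
After 4 (back): cur=HOME back=0 fwd=1
After 5 (forward): cur=O back=1 fwd=0
After 6 (back): cur=HOME back=0 fwd=1
After 7 (visit(P)): cur=P back=1 fwd=0
After 8 (visit(X)): cur=X back=2 fwd=0
After 9 (visit(S)): cur=S back=3 fwd=0
After 10 (visit(L)): cur=L back=4 fwd=0
After 11 (visit(Y)): cur=Y back=5 fwd=0
After 12 (back): cur=L back=4 fwd=1

Answer: yes yes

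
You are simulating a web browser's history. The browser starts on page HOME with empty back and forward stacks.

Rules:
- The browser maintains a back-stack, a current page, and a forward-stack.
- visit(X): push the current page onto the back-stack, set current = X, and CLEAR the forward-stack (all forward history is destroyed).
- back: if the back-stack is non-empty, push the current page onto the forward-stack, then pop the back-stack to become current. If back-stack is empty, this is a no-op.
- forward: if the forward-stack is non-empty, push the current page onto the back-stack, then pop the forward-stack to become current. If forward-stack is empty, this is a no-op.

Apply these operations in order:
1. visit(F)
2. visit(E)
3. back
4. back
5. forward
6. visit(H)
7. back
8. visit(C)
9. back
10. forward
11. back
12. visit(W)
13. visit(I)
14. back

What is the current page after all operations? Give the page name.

Answer: W

Derivation:
After 1 (visit(F)): cur=F back=1 fwd=0
After 2 (visit(E)): cur=E back=2 fwd=0
After 3 (back): cur=F back=1 fwd=1
After 4 (back): cur=HOME back=0 fwd=2
After 5 (forward): cur=F back=1 fwd=1
After 6 (visit(H)): cur=H back=2 fwd=0
After 7 (back): cur=F back=1 fwd=1
After 8 (visit(C)): cur=C back=2 fwd=0
After 9 (back): cur=F back=1 fwd=1
After 10 (forward): cur=C back=2 fwd=0
After 11 (back): cur=F back=1 fwd=1
After 12 (visit(W)): cur=W back=2 fwd=0
After 13 (visit(I)): cur=I back=3 fwd=0
After 14 (back): cur=W back=2 fwd=1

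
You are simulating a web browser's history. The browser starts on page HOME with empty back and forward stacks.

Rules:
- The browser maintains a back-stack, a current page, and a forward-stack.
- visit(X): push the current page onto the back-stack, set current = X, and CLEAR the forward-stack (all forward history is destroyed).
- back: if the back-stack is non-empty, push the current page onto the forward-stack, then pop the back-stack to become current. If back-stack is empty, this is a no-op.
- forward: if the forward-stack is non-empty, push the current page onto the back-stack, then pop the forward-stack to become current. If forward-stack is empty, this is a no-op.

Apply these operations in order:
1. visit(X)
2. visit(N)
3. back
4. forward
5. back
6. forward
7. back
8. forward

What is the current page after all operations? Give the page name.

After 1 (visit(X)): cur=X back=1 fwd=0
After 2 (visit(N)): cur=N back=2 fwd=0
After 3 (back): cur=X back=1 fwd=1
After 4 (forward): cur=N back=2 fwd=0
After 5 (back): cur=X back=1 fwd=1
After 6 (forward): cur=N back=2 fwd=0
After 7 (back): cur=X back=1 fwd=1
After 8 (forward): cur=N back=2 fwd=0

Answer: N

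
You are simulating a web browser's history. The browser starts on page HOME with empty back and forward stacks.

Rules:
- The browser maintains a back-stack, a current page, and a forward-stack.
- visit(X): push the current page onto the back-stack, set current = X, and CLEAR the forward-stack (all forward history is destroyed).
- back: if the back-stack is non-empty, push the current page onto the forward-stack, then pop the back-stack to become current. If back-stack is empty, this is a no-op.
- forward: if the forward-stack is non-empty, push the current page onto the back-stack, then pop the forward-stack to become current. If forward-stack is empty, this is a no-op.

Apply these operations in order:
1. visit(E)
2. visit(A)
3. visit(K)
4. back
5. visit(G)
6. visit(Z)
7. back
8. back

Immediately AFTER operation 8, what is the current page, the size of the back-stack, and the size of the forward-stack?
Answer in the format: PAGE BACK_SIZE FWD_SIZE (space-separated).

After 1 (visit(E)): cur=E back=1 fwd=0
After 2 (visit(A)): cur=A back=2 fwd=0
After 3 (visit(K)): cur=K back=3 fwd=0
After 4 (back): cur=A back=2 fwd=1
After 5 (visit(G)): cur=G back=3 fwd=0
After 6 (visit(Z)): cur=Z back=4 fwd=0
After 7 (back): cur=G back=3 fwd=1
After 8 (back): cur=A back=2 fwd=2

A 2 2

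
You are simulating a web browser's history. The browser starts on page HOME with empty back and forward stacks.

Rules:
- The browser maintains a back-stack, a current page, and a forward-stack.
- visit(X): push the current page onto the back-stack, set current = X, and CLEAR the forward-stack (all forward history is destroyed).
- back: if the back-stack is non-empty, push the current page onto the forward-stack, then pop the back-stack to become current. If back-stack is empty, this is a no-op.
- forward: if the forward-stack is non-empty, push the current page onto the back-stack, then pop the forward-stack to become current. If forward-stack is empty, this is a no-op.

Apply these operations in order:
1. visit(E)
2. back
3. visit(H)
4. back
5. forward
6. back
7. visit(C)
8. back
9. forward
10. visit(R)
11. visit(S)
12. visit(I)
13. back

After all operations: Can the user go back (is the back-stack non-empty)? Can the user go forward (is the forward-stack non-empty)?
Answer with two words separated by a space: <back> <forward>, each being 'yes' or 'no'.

Answer: yes yes

Derivation:
After 1 (visit(E)): cur=E back=1 fwd=0
After 2 (back): cur=HOME back=0 fwd=1
After 3 (visit(H)): cur=H back=1 fwd=0
After 4 (back): cur=HOME back=0 fwd=1
After 5 (forward): cur=H back=1 fwd=0
After 6 (back): cur=HOME back=0 fwd=1
After 7 (visit(C)): cur=C back=1 fwd=0
After 8 (back): cur=HOME back=0 fwd=1
After 9 (forward): cur=C back=1 fwd=0
After 10 (visit(R)): cur=R back=2 fwd=0
After 11 (visit(S)): cur=S back=3 fwd=0
After 12 (visit(I)): cur=I back=4 fwd=0
After 13 (back): cur=S back=3 fwd=1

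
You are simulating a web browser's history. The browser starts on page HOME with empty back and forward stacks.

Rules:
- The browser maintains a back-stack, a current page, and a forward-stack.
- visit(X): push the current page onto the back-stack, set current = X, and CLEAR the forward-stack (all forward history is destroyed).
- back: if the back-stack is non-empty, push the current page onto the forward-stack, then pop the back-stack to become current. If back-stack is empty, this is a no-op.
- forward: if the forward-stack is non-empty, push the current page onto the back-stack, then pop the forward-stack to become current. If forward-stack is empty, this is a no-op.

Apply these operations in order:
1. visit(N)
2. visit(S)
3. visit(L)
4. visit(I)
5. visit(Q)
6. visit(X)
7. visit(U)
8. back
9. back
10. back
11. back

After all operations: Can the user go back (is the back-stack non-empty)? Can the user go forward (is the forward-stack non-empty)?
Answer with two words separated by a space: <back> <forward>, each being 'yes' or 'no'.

After 1 (visit(N)): cur=N back=1 fwd=0
After 2 (visit(S)): cur=S back=2 fwd=0
After 3 (visit(L)): cur=L back=3 fwd=0
After 4 (visit(I)): cur=I back=4 fwd=0
After 5 (visit(Q)): cur=Q back=5 fwd=0
After 6 (visit(X)): cur=X back=6 fwd=0
After 7 (visit(U)): cur=U back=7 fwd=0
After 8 (back): cur=X back=6 fwd=1
After 9 (back): cur=Q back=5 fwd=2
After 10 (back): cur=I back=4 fwd=3
After 11 (back): cur=L back=3 fwd=4

Answer: yes yes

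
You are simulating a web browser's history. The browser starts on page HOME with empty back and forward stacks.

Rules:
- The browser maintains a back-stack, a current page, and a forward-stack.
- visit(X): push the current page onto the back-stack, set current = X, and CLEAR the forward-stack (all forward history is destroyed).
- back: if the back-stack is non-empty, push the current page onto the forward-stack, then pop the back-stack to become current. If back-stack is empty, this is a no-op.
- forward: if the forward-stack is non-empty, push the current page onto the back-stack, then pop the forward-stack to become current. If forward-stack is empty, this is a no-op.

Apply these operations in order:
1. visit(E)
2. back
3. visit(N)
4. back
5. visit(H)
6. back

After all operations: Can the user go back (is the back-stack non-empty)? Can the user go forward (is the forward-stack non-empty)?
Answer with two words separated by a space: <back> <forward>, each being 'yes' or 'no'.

After 1 (visit(E)): cur=E back=1 fwd=0
After 2 (back): cur=HOME back=0 fwd=1
After 3 (visit(N)): cur=N back=1 fwd=0
After 4 (back): cur=HOME back=0 fwd=1
After 5 (visit(H)): cur=H back=1 fwd=0
After 6 (back): cur=HOME back=0 fwd=1

Answer: no yes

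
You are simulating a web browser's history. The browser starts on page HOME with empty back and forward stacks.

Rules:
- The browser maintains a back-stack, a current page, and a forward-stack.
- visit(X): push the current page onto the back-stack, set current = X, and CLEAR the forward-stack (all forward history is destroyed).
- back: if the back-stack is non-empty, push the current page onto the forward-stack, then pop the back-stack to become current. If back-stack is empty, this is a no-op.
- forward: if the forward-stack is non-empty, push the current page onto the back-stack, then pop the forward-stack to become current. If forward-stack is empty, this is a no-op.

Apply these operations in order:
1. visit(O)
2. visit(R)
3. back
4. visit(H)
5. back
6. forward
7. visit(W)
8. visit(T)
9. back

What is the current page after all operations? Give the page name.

After 1 (visit(O)): cur=O back=1 fwd=0
After 2 (visit(R)): cur=R back=2 fwd=0
After 3 (back): cur=O back=1 fwd=1
After 4 (visit(H)): cur=H back=2 fwd=0
After 5 (back): cur=O back=1 fwd=1
After 6 (forward): cur=H back=2 fwd=0
After 7 (visit(W)): cur=W back=3 fwd=0
After 8 (visit(T)): cur=T back=4 fwd=0
After 9 (back): cur=W back=3 fwd=1

Answer: W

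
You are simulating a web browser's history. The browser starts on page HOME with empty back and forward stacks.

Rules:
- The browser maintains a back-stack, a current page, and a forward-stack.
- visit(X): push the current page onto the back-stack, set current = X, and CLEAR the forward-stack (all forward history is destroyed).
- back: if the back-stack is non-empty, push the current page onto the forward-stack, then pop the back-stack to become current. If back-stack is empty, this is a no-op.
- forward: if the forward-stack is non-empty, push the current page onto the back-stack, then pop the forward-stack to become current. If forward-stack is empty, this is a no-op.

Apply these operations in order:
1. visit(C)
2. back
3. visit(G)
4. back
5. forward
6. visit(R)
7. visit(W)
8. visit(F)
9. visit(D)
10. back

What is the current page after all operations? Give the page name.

Answer: F

Derivation:
After 1 (visit(C)): cur=C back=1 fwd=0
After 2 (back): cur=HOME back=0 fwd=1
After 3 (visit(G)): cur=G back=1 fwd=0
After 4 (back): cur=HOME back=0 fwd=1
After 5 (forward): cur=G back=1 fwd=0
After 6 (visit(R)): cur=R back=2 fwd=0
After 7 (visit(W)): cur=W back=3 fwd=0
After 8 (visit(F)): cur=F back=4 fwd=0
After 9 (visit(D)): cur=D back=5 fwd=0
After 10 (back): cur=F back=4 fwd=1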